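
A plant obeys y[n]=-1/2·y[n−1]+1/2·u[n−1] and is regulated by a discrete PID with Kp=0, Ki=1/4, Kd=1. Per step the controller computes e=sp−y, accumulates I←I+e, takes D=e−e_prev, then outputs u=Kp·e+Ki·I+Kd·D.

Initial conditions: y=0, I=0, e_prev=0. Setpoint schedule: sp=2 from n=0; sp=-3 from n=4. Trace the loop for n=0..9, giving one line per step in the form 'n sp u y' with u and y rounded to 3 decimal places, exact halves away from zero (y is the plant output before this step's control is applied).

0 2 2.500 0.000
1 2 -0.563 1.250
2 2 3.570 -0.906
3 2 -1.790 2.238
4 -3 0.360 -2.014
5 -3 -3.140 1.187
6 -3 3.203 -2.164
7 -3 -6.416 2.684
8 -3 6.052 -4.550
9 -3 -13.107 5.301

(exact arithmetic carried between steps; '≈' marks a value shown rounded to 6 d.p. or computed from one; I and e_prev carry over from the previous line; the table rounds u and y to 3 d.p., halves away from zero)
n=0: y=0, sp=2, e=sp−y=2; I=2, D=e−e_prev=2; u=0·2+1/4·2+1·2=2.5; next y=-1/2·0+1/2·2.5=1.25
n=1: y=1.25, sp=2, e=sp−y=0.75; I=2.75, D=e−e_prev=-1.25; u=0·0.75+1/4·2.75+1·(-1.25)=-0.5625; next y=-1/2·1.25+1/2·(-0.5625)=-0.90625
n=2: y=-0.90625, sp=2, e=sp−y=2.90625; I=5.65625, D=e−e_prev=2.15625; u=0·2.90625+1/4·5.65625+1·2.15625≈3.570313; next y=-1/2·(-0.90625)+1/2·3.570313≈2.238281
n=3: y≈2.238281, sp=2, e=sp−y≈-0.238281; I≈5.417969, D=e−e_prev≈-3.144531; u=0·(-0.238281)+1/4·5.417969+1·(-3.144531)≈-1.790039; next y=-1/2·2.238281+1/2·(-1.790039)≈-2.014160
n=4: y≈-2.014160, sp=-3, e=sp−y≈-0.985840; I≈4.432129, D=e−e_prev≈-0.747559; u=0·(-0.985840)+1/4·4.432129+1·(-0.747559)≈0.360474; next y=-1/2·(-2.014160)+1/2·0.360474≈1.187317
n=5: y≈1.187317, sp=-3, e=sp−y≈-4.187317; I≈0.244812, D=e−e_prev≈-3.201477; u=0·(-4.187317)+1/4·0.244812+1·(-3.201477)≈-3.140274; next y=-1/2·1.187317+1/2·(-3.140274)≈-2.163795
n=6: y≈-2.163795, sp=-3, e=sp−y≈-0.836205; I≈-0.591393, D=e−e_prev≈3.351112; u=0·(-0.836205)+1/4·(-0.591393)+1·3.351112≈3.203264; next y=-1/2·(-2.163795)+1/2·3.203264≈2.683530
n=7: y≈2.683530, sp=-3, e=sp−y≈-5.683530; I≈-6.274922, D=e−e_prev≈-4.847325; u=0·(-5.683530)+1/4·(-6.274922)+1·(-4.847325)≈-6.416056; next y=-1/2·2.683530+1/2·(-6.416056)≈-4.549793
n=8: y≈-4.549793, sp=-3, e=sp−y≈1.549793; I≈-4.725129, D=e−e_prev≈7.233323; u=0·1.549793+1/4·(-4.725129)+1·7.233323≈6.052040; next y=-1/2·(-4.549793)+1/2·6.052040≈5.300917
n=9: y≈5.300917, sp=-3, e=sp−y≈-8.300917; I≈-13.026046, D=e−e_prev≈-9.850710; u=0·(-8.300917)+1/4·(-13.026046)+1·(-9.850710)≈-13.107221; next y=-1/2·5.300917+1/2·(-13.107221)≈-9.204069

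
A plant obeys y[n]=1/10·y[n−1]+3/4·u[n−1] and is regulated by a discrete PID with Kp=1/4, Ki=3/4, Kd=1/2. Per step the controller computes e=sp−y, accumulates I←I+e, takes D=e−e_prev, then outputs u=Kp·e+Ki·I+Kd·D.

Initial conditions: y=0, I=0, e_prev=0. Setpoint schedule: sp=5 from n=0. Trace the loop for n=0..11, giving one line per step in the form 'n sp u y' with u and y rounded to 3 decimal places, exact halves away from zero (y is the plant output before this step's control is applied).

0 5 7.500 0.000
1 5 0.313 5.625
2 5 9.898 0.797
3 5 0.577 7.504
4 5 11.533 1.183
5 5 -0.142 8.768
6 5 12.821 0.770
7 5 -1.390 9.693
8 5 14.201 -0.073
9 5 -2.952 10.643
10 5 15.863 -1.150
11 5 -4.819 11.782

(exact arithmetic carried between steps; '≈' marks a value shown rounded to 6 d.p. or computed from one; I and e_prev carry over from the previous line; the table rounds u and y to 3 d.p., halves away from zero)
n=0: y=0, sp=5, e=sp−y=5; I=5, D=e−e_prev=5; u=1/4·5+3/4·5+1/2·5=7.5; next y=1/10·0+3/4·7.5=5.625
n=1: y=5.625, sp=5, e=sp−y=-0.625; I=4.375, D=e−e_prev=-5.625; u=1/4·(-0.625)+3/4·4.375+1/2·(-5.625)=0.3125; next y=1/10·5.625+3/4·0.3125=0.796875
n=2: y=0.796875, sp=5, e=sp−y=4.203125; I=8.578125, D=e−e_prev=4.828125; u=1/4·4.203125+3/4·8.578125+1/2·4.828125≈9.898438; next y=1/10·0.796875+3/4·9.898438≈7.503516
n=3: y≈7.503516, sp=5, e=sp−y≈-2.503516; I≈6.074609, D=e−e_prev≈-6.706641; u=1/4·(-2.503516)+3/4·6.074609+1/2·(-6.706641)≈0.576758; next y=1/10·7.503516+3/4·0.576758≈1.182920
n=4: y≈1.182920, sp=5, e=sp−y≈3.817080; I≈9.891689, D=e−e_prev≈6.320596; u=1/4·3.817080+3/4·9.891689+1/2·6.320596≈11.533335; next y=1/10·1.182920+3/4·11.533335≈8.768293
n=5: y≈8.768293, sp=5, e=sp−y≈-3.768293; I≈6.123396, D=e−e_prev≈-7.585373; u=1/4·(-3.768293)+3/4·6.123396+1/2·(-7.585373)≈-0.142213; next y=1/10·8.768293+3/4·(-0.142213)≈0.770170
n=6: y≈0.770170, sp=5, e=sp−y≈4.229830; I≈10.353226, D=e−e_prev≈7.998123; u=1/4·4.229830+3/4·10.353226+1/2·7.998123≈12.821439; next y=1/10·0.770170+3/4·12.821439≈9.693096
n=7: y≈9.693096, sp=5, e=sp−y≈-4.693096; I≈5.660130, D=e−e_prev≈-8.922927; u=1/4·(-4.693096)+3/4·5.660130+1/2·(-8.922927)≈-1.389640; next y=1/10·9.693096+3/4·(-1.389640)≈-0.072920
n=8: y≈-0.072920, sp=5, e=sp−y≈5.072920; I≈10.733050, D=e−e_prev≈9.766017; u=1/4·5.072920+3/4·10.733050+1/2·9.766017≈14.201026; next y=1/10·(-0.072920)+3/4·14.201026≈10.643478
n=9: y≈10.643478, sp=5, e=sp−y≈-5.643478; I≈5.089573, D=e−e_prev≈-10.716398; u=1/4·(-5.643478)+3/4·5.089573+1/2·(-10.716398)≈-2.951889; next y=1/10·10.643478+3/4·(-2.951889)≈-1.149569
n=10: y≈-1.149569, sp=5, e=sp−y≈6.149569; I≈11.239142, D=e−e_prev≈11.793046; u=1/4·6.149569+3/4·11.239142+1/2·11.793046≈15.863271; next y=1/10·(-1.149569)+3/4·15.863271≈11.782497
n=11: y≈11.782497, sp=5, e=sp−y≈-6.782497; I≈4.456645, D=e−e_prev≈-12.932065; u=1/4·(-6.782497)+3/4·4.456645+1/2·(-12.932065)≈-4.819173; next y=1/10·11.782497+3/4·(-4.819173)≈-2.436130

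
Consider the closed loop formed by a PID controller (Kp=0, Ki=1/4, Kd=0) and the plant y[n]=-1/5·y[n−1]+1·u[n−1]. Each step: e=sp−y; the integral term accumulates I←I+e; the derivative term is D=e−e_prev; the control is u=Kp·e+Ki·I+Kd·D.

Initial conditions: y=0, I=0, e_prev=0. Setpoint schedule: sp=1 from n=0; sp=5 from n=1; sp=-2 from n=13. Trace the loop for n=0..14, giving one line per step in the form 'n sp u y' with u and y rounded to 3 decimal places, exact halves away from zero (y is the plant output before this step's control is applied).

(exact arithmetic carried between steps; '≈' marks a value shown rounded to 6 d.p. or computed from one; I and e_prev carry over from the previous line; the table rounds u and y to 3 d.p., halves away from zero)
n=0: y=0, sp=1, e=sp−y=1; I=1, D=e−e_prev=1; u=0·1+1/4·1+0·1=0.25; next y=-1/5·0+1·0.25=0.25
n=1: y=0.25, sp=5, e=sp−y=4.75; I=5.75, D=e−e_prev=3.75; u=0·4.75+1/4·5.75+0·3.75=1.4375; next y=-1/5·0.25+1·1.4375=1.3875
n=2: y=1.3875, sp=5, e=sp−y=3.6125; I=9.3625, D=e−e_prev=-1.1375; u=0·3.6125+1/4·9.3625+0·(-1.1375)=2.340625; next y=-1/5·1.3875+1·2.340625=2.063125
n=3: y=2.063125, sp=5, e=sp−y=2.936875; I=12.299375, D=e−e_prev=-0.675625; u=0·2.936875+1/4·12.299375+0·(-0.675625)≈3.074844; next y=-1/5·2.063125+1·3.074844≈2.662219
n=4: y≈2.662219, sp=5, e=sp−y≈2.337781; I≈14.637156, D=e−e_prev≈-0.599094; u=0·2.337781+1/4·14.637156+0·(-0.599094)≈3.659289; next y=-1/5·2.662219+1·3.659289≈3.126845
n=5: y≈3.126845, sp=5, e=sp−y≈1.873155; I≈16.510311, D=e−e_prev≈-0.464627; u=0·1.873155+1/4·16.510311+0·(-0.464627)≈4.127578; next y=-1/5·3.126845+1·4.127578≈3.502209
n=6: y≈3.502209, sp=5, e=sp−y≈1.497791; I≈18.008102, D=e−e_prev≈-0.375363; u=0·1.497791+1/4·18.008102+0·(-0.375363)≈4.502026; next y=-1/5·3.502209+1·4.502026≈3.801584
n=7: y≈3.801584, sp=5, e=sp−y≈1.198416; I≈19.206518, D=e−e_prev≈-0.299375; u=0·1.198416+1/4·19.206518+0·(-0.299375)≈4.801630; next y=-1/5·3.801584+1·4.801630≈4.041313
n=8: y≈4.041313, sp=5, e=sp−y≈0.958687; I≈20.165206, D=e−e_prev≈-0.239729; u=0·0.958687+1/4·20.165206+0·(-0.239729)≈5.041301; next y=-1/5·4.041313+1·5.041301≈4.233039
n=9: y≈4.233039, sp=5, e=sp−y≈0.766961; I≈20.932167, D=e−e_prev≈-0.191726; u=0·0.766961+1/4·20.932167+0·(-0.191726)≈5.233042; next y=-1/5·4.233039+1·5.233042≈4.386434
n=10: y≈4.386434, sp=5, e=sp−y≈0.613566; I≈21.545733, D=e−e_prev≈-0.153395; u=0·0.613566+1/4·21.545733+0·(-0.153395)≈5.386433; next y=-1/5·4.386434+1·5.386433≈4.509146
n=11: y≈4.509146, sp=5, e=sp−y≈0.490854; I≈22.036586, D=e−e_prev≈-0.122712; u=0·0.490854+1/4·22.036586+0·(-0.122712)≈5.509147; next y=-1/5·4.509146+1·5.509147≈4.607317
n=12: y≈4.607317, sp=5, e=sp−y≈0.392683; I≈22.429269, D=e−e_prev≈-0.098171; u=0·0.392683+1/4·22.429269+0·(-0.098171)≈5.607317; next y=-1/5·4.607317+1·5.607317≈4.685854
n=13: y≈4.685854, sp=-2, e=sp−y≈-6.685854; I≈15.743415, D=e−e_prev≈-7.078536; u=0·(-6.685854)+1/4·15.743415+0·(-7.078536)≈3.935854; next y=-1/5·4.685854+1·3.935854≈2.998683
n=14: y≈2.998683, sp=-2, e=sp−y≈-4.998683; I≈10.744732, D=e−e_prev≈1.687171; u=0·(-4.998683)+1/4·10.744732+0·1.687171≈2.686183; next y=-1/5·2.998683+1·2.686183≈2.086446

0 1 0.250 0.000
1 5 1.438 0.250
2 5 2.341 1.388
3 5 3.075 2.063
4 5 3.659 2.662
5 5 4.128 3.127
6 5 4.502 3.502
7 5 4.802 3.802
8 5 5.041 4.041
9 5 5.233 4.233
10 5 5.386 4.386
11 5 5.509 4.509
12 5 5.607 4.607
13 -2 3.936 4.686
14 -2 2.686 2.999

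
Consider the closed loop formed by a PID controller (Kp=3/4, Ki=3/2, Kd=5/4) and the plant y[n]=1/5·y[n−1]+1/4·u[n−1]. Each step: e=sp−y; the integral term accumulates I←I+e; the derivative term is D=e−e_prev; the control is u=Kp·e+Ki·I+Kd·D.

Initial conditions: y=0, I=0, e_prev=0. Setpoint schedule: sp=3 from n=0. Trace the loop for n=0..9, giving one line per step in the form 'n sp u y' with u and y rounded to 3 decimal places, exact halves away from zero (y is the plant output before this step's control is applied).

0 3 10.500 0.000
1 3 2.063 2.625
2 3 11.452 1.041
3 3 5.304 3.071
4 3 11.693 1.940
5 3 7.070 3.311
6 3 11.403 2.430
7 3 7.982 3.337
8 3 10.969 2.663
9 3 8.491 3.275

(exact arithmetic carried between steps; '≈' marks a value shown rounded to 6 d.p. or computed from one; I and e_prev carry over from the previous line; the table rounds u and y to 3 d.p., halves away from zero)
n=0: y=0, sp=3, e=sp−y=3; I=3, D=e−e_prev=3; u=3/4·3+3/2·3+5/4·3=10.5; next y=1/5·0+1/4·10.5=2.625
n=1: y=2.625, sp=3, e=sp−y=0.375; I=3.375, D=e−e_prev=-2.625; u=3/4·0.375+3/2·3.375+5/4·(-2.625)=2.0625; next y=1/5·2.625+1/4·2.0625=1.040625
n=2: y=1.040625, sp=3, e=sp−y=1.959375; I=5.334375, D=e−e_prev=1.584375; u=3/4·1.959375+3/2·5.334375+5/4·1.584375≈11.451563; next y=1/5·1.040625+1/4·11.451563≈3.071016
n=3: y≈3.071016, sp=3, e=sp−y≈-0.071016; I≈5.263359, D=e−e_prev≈-2.030391; u=3/4·(-0.071016)+3/2·5.263359+5/4·(-2.030391)≈5.303789; next y=1/5·3.071016+1/4·5.303789≈1.940150
n=4: y≈1.940150, sp=3, e=sp−y≈1.059850; I≈6.323209, D=e−e_prev≈1.130865; u=3/4·1.059850+3/2·6.323209+5/4·1.130865≈11.693282; next y=1/5·1.940150+1/4·11.693282≈3.311351
n=5: y≈3.311351, sp=3, e=sp−y≈-0.311351; I≈6.011858, D=e−e_prev≈-1.371200; u=3/4·(-0.311351)+3/2·6.011858+5/4·(-1.371200)≈7.070274; next y=1/5·3.311351+1/4·7.070274≈2.429839
n=6: y≈2.429839, sp=3, e=sp−y≈0.570161; I≈6.582020, D=e−e_prev≈0.881512; u=3/4·0.570161+3/2·6.582020+5/4·0.881512≈11.402540; next y=1/5·2.429839+1/4·11.402540≈3.336603
n=7: y≈3.336603, sp=3, e=sp−y≈-0.336603; I≈6.245417, D=e−e_prev≈-0.906764; u=3/4·(-0.336603)+3/2·6.245417+5/4·(-0.906764)≈7.982218; next y=1/5·3.336603+1/4·7.982218≈2.662875
n=8: y≈2.662875, sp=3, e=sp−y≈0.337125; I≈6.582542, D=e−e_prev≈0.673728; u=3/4·0.337125+3/2·6.582542+5/4·0.673728≈10.968816; next y=1/5·2.662875+1/4·10.968816≈3.274779
n=9: y≈3.274779, sp=3, e=sp−y≈-0.274779; I≈6.307763, D=e−e_prev≈-0.611904; u=3/4·(-0.274779)+3/2·6.307763+5/4·(-0.611904)≈8.490680; next y=1/5·3.274779+1/4·8.490680≈2.777626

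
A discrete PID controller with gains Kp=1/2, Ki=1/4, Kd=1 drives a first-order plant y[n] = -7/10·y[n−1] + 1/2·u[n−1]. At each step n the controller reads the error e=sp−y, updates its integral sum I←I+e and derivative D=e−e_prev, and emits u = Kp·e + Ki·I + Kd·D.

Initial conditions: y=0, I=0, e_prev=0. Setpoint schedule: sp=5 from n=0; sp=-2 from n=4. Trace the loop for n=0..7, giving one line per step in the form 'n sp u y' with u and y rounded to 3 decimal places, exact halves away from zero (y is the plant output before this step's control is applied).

0 5 8.750 0.000
1 5 -2.656 4.375
2 5 17.215 -4.391
3 5 -17.328 11.681
4 -2 34.736 -16.841
5 -2 -63.571 29.156
6 -2 117.002 -52.195
7 -2 -209.457 95.037

(exact arithmetic carried between steps; '≈' marks a value shown rounded to 6 d.p. or computed from one; I and e_prev carry over from the previous line; the table rounds u and y to 3 d.p., halves away from zero)
n=0: y=0, sp=5, e=sp−y=5; I=5, D=e−e_prev=5; u=1/2·5+1/4·5+1·5=8.75; next y=-7/10·0+1/2·8.75=4.375
n=1: y=4.375, sp=5, e=sp−y=0.625; I=5.625, D=e−e_prev=-4.375; u=1/2·0.625+1/4·5.625+1·(-4.375)=-2.65625; next y=-7/10·4.375+1/2·(-2.65625)=-4.390625
n=2: y=-4.390625, sp=5, e=sp−y=9.390625; I=15.015625, D=e−e_prev=8.765625; u=1/2·9.390625+1/4·15.015625+1·8.765625≈17.214844; next y=-7/10·(-4.390625)+1/2·17.214844≈11.680859
n=3: y≈11.680859, sp=5, e=sp−y≈-6.680859; I≈8.334766, D=e−e_prev≈-16.071484; u=1/2·(-6.680859)+1/4·8.334766+1·(-16.071484)≈-17.328223; next y=-7/10·11.680859+1/2·(-17.328223)≈-16.840713
n=4: y≈-16.840713, sp=-2, e=sp−y≈14.840713; I≈23.175479, D=e−e_prev≈21.521572; u=1/2·14.840713+1/4·23.175479+1·21.521572≈34.735798; next y=-7/10·(-16.840713)+1/2·34.735798≈29.156398
n=5: y≈29.156398, sp=-2, e=sp−y≈-31.156398; I≈-7.980920, D=e−e_prev≈-45.997111; u=1/2·(-31.156398)+1/4·(-7.980920)+1·(-45.997111)≈-63.570540; next y=-7/10·29.156398+1/2·(-63.570540)≈-52.194749
n=6: y≈-52.194749, sp=-2, e=sp−y≈50.194749; I≈42.213829, D=e−e_prev≈81.351147; u=1/2·50.194749+1/4·42.213829+1·81.351147≈117.001979; next y=-7/10·(-52.194749)+1/2·117.001979≈95.037313
n=7: y≈95.037313, sp=-2, e=sp−y≈-97.037313; I≈-54.823484, D=e−e_prev≈-147.232062; u=1/2·(-97.037313)+1/4·(-54.823484)+1·(-147.232062)≈-209.456590; next y=-7/10·95.037313+1/2·(-209.456590)≈-171.254414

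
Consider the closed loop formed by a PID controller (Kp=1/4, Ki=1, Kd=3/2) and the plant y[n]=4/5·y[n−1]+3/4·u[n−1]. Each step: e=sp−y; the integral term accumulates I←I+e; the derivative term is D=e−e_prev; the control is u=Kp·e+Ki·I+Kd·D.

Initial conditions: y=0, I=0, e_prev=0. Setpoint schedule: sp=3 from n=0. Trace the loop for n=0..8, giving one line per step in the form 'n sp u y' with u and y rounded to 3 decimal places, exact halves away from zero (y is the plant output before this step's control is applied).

0 3 8.250 0.000
1 3 -10.266 6.188
2 3 20.404 -2.749
3 3 -30.847 13.104
4 3 53.658 -12.653
5 3 -86.952 30.121
6 3 145.993 -41.117
7 3 -240.473 76.601
8 3 400.609 -119.074

(exact arithmetic carried between steps; '≈' marks a value shown rounded to 6 d.p. or computed from one; I and e_prev carry over from the previous line; the table rounds u and y to 3 d.p., halves away from zero)
n=0: y=0, sp=3, e=sp−y=3; I=3, D=e−e_prev=3; u=1/4·3+1·3+3/2·3=8.25; next y=4/5·0+3/4·8.25=6.1875
n=1: y=6.1875, sp=3, e=sp−y=-3.1875; I=-0.1875, D=e−e_prev=-6.1875; u=1/4·(-3.1875)+1·(-0.1875)+3/2·(-6.1875)=-10.265625; next y=4/5·6.1875+3/4·(-10.265625)≈-2.749219
n=2: y≈-2.749219, sp=3, e=sp−y≈5.749219; I≈5.561719, D=e−e_prev≈8.936719; u=1/4·5.749219+1·5.561719+3/2·8.936719≈20.404102; next y=4/5·(-2.749219)+3/4·20.404102≈13.103701
n=3: y≈13.103701, sp=3, e=sp−y≈-10.103701; I≈-4.541982, D=e−e_prev≈-15.852920; u=1/4·(-10.103701)+1·(-4.541982)+3/2·(-15.852920)≈-30.847288; next y=4/5·13.103701+3/4·(-30.847288)≈-12.652505
n=4: y≈-12.652505, sp=3, e=sp−y≈15.652505; I≈11.110522, D=e−e_prev≈25.756206; u=1/4·15.652505+1·11.110522+3/2·25.756206≈53.657957; next y=4/5·(-12.652505)+3/4·53.657957≈30.121464
n=5: y≈30.121464, sp=3, e=sp−y≈-27.121464; I≈-16.010942, D=e−e_prev≈-42.773969; u=1/4·(-27.121464)+1·(-16.010942)+3/2·(-42.773969)≈-86.952262; next y=4/5·30.121464+3/4·(-86.952262)≈-41.117025
n=6: y≈-41.117025, sp=3, e=sp−y≈44.117025; I≈28.106083, D=e−e_prev≈71.238489; u=1/4·44.117025+1·28.106083+3/2·71.238489≈145.993072; next y=4/5·(-41.117025)+3/4·145.993072≈76.601185
n=7: y≈76.601185, sp=3, e=sp−y≈-73.601185; I≈-45.495102, D=e−e_prev≈-117.718209; u=1/4·(-73.601185)+1·(-45.495102)+3/2·(-117.718209)≈-240.472712; next y=4/5·76.601185+3/4·(-240.472712)≈-119.073586
n=8: y≈-119.073586, sp=3, e=sp−y≈122.073586; I≈76.578484, D=e−e_prev≈195.674771; u=1/4·122.073586+1·76.578484+3/2·195.674771≈400.609037; next y=4/5·(-119.073586)+3/4·400.609037≈205.197909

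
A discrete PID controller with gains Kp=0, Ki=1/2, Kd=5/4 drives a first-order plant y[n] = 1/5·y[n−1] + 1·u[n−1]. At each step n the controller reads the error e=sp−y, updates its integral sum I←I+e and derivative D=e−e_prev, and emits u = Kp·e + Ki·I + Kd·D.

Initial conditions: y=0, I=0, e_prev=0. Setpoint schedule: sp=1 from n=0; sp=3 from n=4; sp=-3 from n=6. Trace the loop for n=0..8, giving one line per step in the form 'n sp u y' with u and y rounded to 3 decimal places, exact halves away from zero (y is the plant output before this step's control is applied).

(exact arithmetic carried between steps; '≈' marks a value shown rounded to 6 d.p. or computed from one; I and e_prev carry over from the previous line; the table rounds u and y to 3 d.p., halves away from zero)
n=0: y=0, sp=1, e=sp−y=1; I=1, D=e−e_prev=1; u=0·1+1/2·1+5/4·1=1.75; next y=1/5·0+1·1.75=1.75
n=1: y=1.75, sp=1, e=sp−y=-0.75; I=0.25, D=e−e_prev=-1.75; u=0·(-0.75)+1/2·0.25+5/4·(-1.75)=-2.0625; next y=1/5·1.75+1·(-2.0625)=-1.7125
n=2: y=-1.7125, sp=1, e=sp−y=2.7125; I=2.9625, D=e−e_prev=3.4625; u=0·2.7125+1/2·2.9625+5/4·3.4625=5.809375; next y=1/5·(-1.7125)+1·5.809375=5.466875
n=3: y=5.466875, sp=1, e=sp−y=-4.466875; I=-1.504375, D=e−e_prev=-7.179375; u=0·(-4.466875)+1/2·(-1.504375)+5/4·(-7.179375)≈-9.726406; next y=1/5·5.466875+1·(-9.726406)≈-8.633031
n=4: y≈-8.633031, sp=3, e=sp−y≈11.633031; I≈10.128656, D=e−e_prev≈16.099906; u=0·11.633031+1/2·10.128656+5/4·16.099906≈25.189211; next y=1/5·(-8.633031)+1·25.189211≈23.462605
n=5: y≈23.462605, sp=3, e=sp−y≈-20.462605; I≈-10.333948, D=e−e_prev≈-32.095636; u=0·(-20.462605)+1/2·(-10.333948)+5/4·(-32.095636)≈-45.286519; next y=1/5·23.462605+1·(-45.286519)≈-40.593998
n=6: y≈-40.593998, sp=-3, e=sp−y≈37.593998; I≈27.260050, D=e−e_prev≈58.056603; u=0·37.593998+1/2·27.260050+5/4·58.056603≈86.200778; next y=1/5·(-40.593998)+1·86.200778≈78.081979
n=7: y≈78.081979, sp=-3, e=sp−y≈-81.081979; I≈-53.821929, D=e−e_prev≈-118.675977; u=0·(-81.081979)+1/2·(-53.821929)+5/4·(-118.675977)≈-175.255936; next y=1/5·78.081979+1·(-175.255936)≈-159.639540
n=8: y≈-159.639540, sp=-3, e=sp−y≈156.639540; I≈102.817611, D=e−e_prev≈237.721519; u=0·156.639540+1/2·102.817611+5/4·237.721519≈348.560704; next y=1/5·(-159.639540)+1·348.560704≈316.632796

0 1 1.750 0.000
1 1 -2.063 1.750
2 1 5.809 -1.713
3 1 -9.726 5.467
4 3 25.189 -8.633
5 3 -45.287 23.463
6 -3 86.201 -40.594
7 -3 -175.256 78.082
8 -3 348.561 -159.640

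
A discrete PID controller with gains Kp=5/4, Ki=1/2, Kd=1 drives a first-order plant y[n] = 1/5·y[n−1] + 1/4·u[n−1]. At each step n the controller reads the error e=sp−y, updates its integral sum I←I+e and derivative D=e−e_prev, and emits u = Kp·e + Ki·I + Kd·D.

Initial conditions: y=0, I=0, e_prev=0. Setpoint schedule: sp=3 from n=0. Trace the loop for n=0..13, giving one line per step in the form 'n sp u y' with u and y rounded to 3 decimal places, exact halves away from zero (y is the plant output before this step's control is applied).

0 3 8.250 0.000
1 3 1.078 2.063
2 3 7.406 0.682
3 3 3.593 1.988
4 3 7.308 1.296
5 3 5.295 2.086
6 3 7.491 1.741
7 3 6.455 2.221
8 3 7.773 2.058
9 3 7.265 2.355
10 3 8.070 2.287
11 3 7.843 2.475
12 3 8.346 2.456
13 3 8.263 2.578

(exact arithmetic carried between steps; '≈' marks a value shown rounded to 6 d.p. or computed from one; I and e_prev carry over from the previous line; the table rounds u and y to 3 d.p., halves away from zero)
n=0: y=0, sp=3, e=sp−y=3; I=3, D=e−e_prev=3; u=5/4·3+1/2·3+1·3=8.25; next y=1/5·0+1/4·8.25=2.0625
n=1: y=2.0625, sp=3, e=sp−y=0.9375; I=3.9375, D=e−e_prev=-2.0625; u=5/4·0.9375+1/2·3.9375+1·(-2.0625)=1.078125; next y=1/5·2.0625+1/4·1.078125≈0.682031
n=2: y≈0.682031, sp=3, e=sp−y≈2.317969; I≈6.255469, D=e−e_prev≈1.380469; u=5/4·2.317969+1/2·6.255469+1·1.380469≈7.405664; next y=1/5·0.682031+1/4·7.405664≈1.987822
n=3: y≈1.987822, sp=3, e=sp−y≈1.012178; I≈7.267646, D=e−e_prev≈-1.305791; u=5/4·1.012178+1/2·7.267646+1·(-1.305791)≈3.593254; next y=1/5·1.987822+1/4·3.593254≈1.295878
n=4: y≈1.295878, sp=3, e=sp−y≈1.704122; I≈8.971768, D=e−e_prev≈0.691944; u=5/4·1.704122+1/2·8.971768+1·0.691944≈7.307981; next y=1/5·1.295878+1/4·7.307981≈2.086171
n=5: y≈2.086171, sp=3, e=sp−y≈0.913829; I≈9.885598, D=e−e_prev≈-0.790293; u=5/4·0.913829+1/2·9.885598+1·(-0.790293)≈5.294792; next y=1/5·2.086171+1/4·5.294792≈1.740932
n=6: y≈1.740932, sp=3, e=sp−y≈1.259068; I≈11.144665, D=e−e_prev≈0.345239; u=5/4·1.259068+1/2·11.144665+1·0.345239≈7.491406; next y=1/5·1.740932+1/4·7.491406≈2.221038
n=7: y≈2.221038, sp=3, e=sp−y≈0.778962; I≈11.923627, D=e−e_prev≈-0.480106; u=5/4·0.778962+1/2·11.923627+1·(-0.480106)≈6.455411; next y=1/5·2.221038+1/4·6.455411≈2.058060
n=8: y≈2.058060, sp=3, e=sp−y≈0.941940; I≈12.865567, D=e−e_prev≈0.162978; u=5/4·0.941940+1/2·12.865567+1·0.162978≈7.773186; next y=1/5·2.058060+1/4·7.773186≈2.354909
n=9: y≈2.354909, sp=3, e=sp−y≈0.645091; I≈13.510659, D=e−e_prev≈-0.296848; u=5/4·0.645091+1/2·13.510659+1·(-0.296848)≈7.264845; next y=1/5·2.354909+1/4·7.264845≈2.287193
n=10: y≈2.287193, sp=3, e=sp−y≈0.712807; I≈14.223466, D=e−e_prev≈0.067715; u=5/4·0.712807+1/2·14.223466+1·0.067715≈8.070457; next y=1/5·2.287193+1/4·8.070457≈2.475053
n=11: y≈2.475053, sp=3, e=sp−y≈0.524947; I≈14.748413, D=e−e_prev≈-0.187860; u=5/4·0.524947+1/2·14.748413+1·(-0.187860)≈7.842530; next y=1/5·2.475053+1/4·7.842530≈2.455643
n=12: y≈2.455643, sp=3, e=sp−y≈0.544357; I≈15.292770, D=e−e_prev≈0.019410; u=5/4·0.544357+1/2·15.292770+1·0.019410≈8.346240; next y=1/5·2.455643+1/4·8.346240≈2.577689
n=13: y≈2.577689, sp=3, e=sp−y≈0.422311; I≈15.715081, D=e−e_prev≈-0.122046; u=5/4·0.422311+1/2·15.715081+1·(-0.122046)≈8.263384; next y=1/5·2.577689+1/4·8.263384≈2.581384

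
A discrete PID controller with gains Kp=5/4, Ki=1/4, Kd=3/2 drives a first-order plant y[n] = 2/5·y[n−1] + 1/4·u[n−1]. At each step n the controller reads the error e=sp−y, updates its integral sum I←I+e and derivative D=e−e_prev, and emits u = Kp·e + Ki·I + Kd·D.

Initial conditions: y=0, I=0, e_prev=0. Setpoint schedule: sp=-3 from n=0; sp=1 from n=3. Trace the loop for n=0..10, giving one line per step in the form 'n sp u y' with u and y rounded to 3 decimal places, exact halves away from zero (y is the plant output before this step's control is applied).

0 -3 -9.000 0.000
1 -3 1.500 -2.250
2 -3 -7.238 -0.525
3 1 11.214 -2.019
4 1 -8.318 1.996
5 1 7.287 -1.281
6 1 -4.830 1.309
7 1 4.958 -0.684
8 1 -2.560 0.966
9 1 3.582 -0.254
10 1 -1.077 0.794

(exact arithmetic carried between steps; '≈' marks a value shown rounded to 6 d.p. or computed from one; I and e_prev carry over from the previous line; the table rounds u and y to 3 d.p., halves away from zero)
n=0: y=0, sp=-3, e=sp−y=-3; I=-3, D=e−e_prev=-3; u=5/4·(-3)+1/4·(-3)+3/2·(-3)=-9; next y=2/5·0+1/4·(-9)=-2.25
n=1: y=-2.25, sp=-3, e=sp−y=-0.75; I=-3.75, D=e−e_prev=2.25; u=5/4·(-0.75)+1/4·(-3.75)+3/2·2.25=1.5; next y=2/5·(-2.25)+1/4·1.5=-0.525
n=2: y=-0.525, sp=-3, e=sp−y=-2.475; I=-6.225, D=e−e_prev=-1.725; u=5/4·(-2.475)+1/4·(-6.225)+3/2·(-1.725)=-7.2375; next y=2/5·(-0.525)+1/4·(-7.2375)=-2.019375
n=3: y=-2.019375, sp=1, e=sp−y=3.019375; I=-3.205625, D=e−e_prev=5.494375; u=5/4·3.019375+1/4·(-3.205625)+3/2·5.494375=11.214375; next y=2/5·(-2.019375)+1/4·11.214375≈1.995844
n=4: y≈1.995844, sp=1, e=sp−y≈-0.995844; I≈-4.201469, D=e−e_prev≈-4.015219; u=5/4·(-0.995844)+1/4·(-4.201469)+3/2·(-4.015219)≈-8.318; next y=2/5·1.995844+1/4·(-8.318)≈-1.281163
n=5: y≈-1.281163, sp=1, e=sp−y≈2.281163; I≈-1.920306, D=e−e_prev≈3.277006; u=5/4·2.281163+1/4·(-1.920306)+3/2·3.277006≈7.286886; next y=2/5·(-1.281163)+1/4·7.286886≈1.309256
n=6: y≈1.309256, sp=1, e=sp−y≈-0.309256; I≈-2.229563, D=e−e_prev≈-2.590419; u=5/4·(-0.309256)+1/4·(-2.229563)+3/2·(-2.590419)≈-4.829590; next y=2/5·1.309256+1/4·(-4.829590)≈-0.683695
n=7: y≈-0.683695, sp=1, e=sp−y≈1.683695; I≈-0.545868, D=e−e_prev≈1.992951; u=5/4·1.683695+1/4·(-0.545868)+3/2·1.992951≈4.957579; next y=2/5·(-0.683695)+1/4·4.957579≈0.965917
n=8: y≈0.965917, sp=1, e=sp−y≈0.034083; I≈-0.511785, D=e−e_prev≈-1.649612; u=5/4·0.034083+1/4·(-0.511785)+3/2·(-1.649612)≈-2.559759; next y=2/5·0.965917+1/4·(-2.559759)≈-0.253573
n=9: y≈-0.253573, sp=1, e=sp−y≈1.253573; I≈0.741789, D=e−e_prev≈1.219490; u=5/4·1.253573+1/4·0.741789+3/2·1.219490≈3.581648; next y=2/5·(-0.253573)+1/4·3.581648≈0.793983
n=10: y≈0.793983, sp=1, e=sp−y≈0.206017; I≈0.947806, D=e−e_prev≈-1.047556; u=5/4·0.206017+1/4·0.947806+3/2·(-1.047556)≈-1.076861; next y=2/5·0.793983+1/4·(-1.076861)≈0.048378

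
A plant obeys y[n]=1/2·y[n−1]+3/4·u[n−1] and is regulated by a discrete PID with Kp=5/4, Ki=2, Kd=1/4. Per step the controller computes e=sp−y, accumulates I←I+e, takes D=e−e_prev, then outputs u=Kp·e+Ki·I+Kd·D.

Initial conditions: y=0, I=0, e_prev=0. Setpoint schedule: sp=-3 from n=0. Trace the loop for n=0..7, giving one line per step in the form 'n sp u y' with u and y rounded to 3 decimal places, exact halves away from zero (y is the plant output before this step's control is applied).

(exact arithmetic carried between steps; '≈' marks a value shown rounded to 6 d.p. or computed from one; I and e_prev carry over from the previous line; the table rounds u and y to 3 d.p., halves away from zero)
n=0: y=0, sp=-3, e=sp−y=-3; I=-3, D=e−e_prev=-3; u=5/4·(-3)+2·(-3)+1/4·(-3)=-10.5; next y=1/2·0+3/4·(-10.5)=-7.875
n=1: y=-7.875, sp=-3, e=sp−y=4.875; I=1.875, D=e−e_prev=7.875; u=5/4·4.875+2·1.875+1/4·7.875=11.8125; next y=1/2·(-7.875)+3/4·11.8125=4.921875
n=2: y=4.921875, sp=-3, e=sp−y=-7.921875; I=-6.046875, D=e−e_prev=-12.796875; u=5/4·(-7.921875)+2·(-6.046875)+1/4·(-12.796875)≈-25.195313; next y=1/2·4.921875+3/4·(-25.195313)≈-16.435547
n=3: y≈-16.435547, sp=-3, e=sp−y≈13.435547; I≈7.388672, D=e−e_prev≈21.357422; u=5/4·13.435547+2·7.388672+1/4·21.357422≈36.911133; next y=1/2·(-16.435547)+3/4·36.911133≈19.465576
n=4: y≈19.465576, sp=-3, e=sp−y≈-22.465576; I≈-15.076904, D=e−e_prev≈-35.901123; u=5/4·(-22.465576)+2·(-15.076904)+1/4·(-35.901123)≈-67.211060; next y=1/2·19.465576+3/4·(-67.211060)≈-40.675507
n=5: y≈-40.675507, sp=-3, e=sp−y≈37.675507; I≈22.598602, D=e−e_prev≈60.141083; u=5/4·37.675507+2·22.598602+1/4·60.141083≈107.326859; next y=1/2·(-40.675507)+3/4·107.326859≈60.157391
n=6: y≈60.157391, sp=-3, e=sp−y≈-63.157391; I≈-40.558788, D=e−e_prev≈-100.832897; u=5/4·(-63.157391)+2·(-40.558788)+1/4·(-100.832897)≈-185.272539; next y=1/2·60.157391+3/4·(-185.272539)≈-108.875709
n=7: y≈-108.875709, sp=-3, e=sp−y≈105.875709; I≈65.316921, D=e−e_prev≈169.033100; u=5/4·105.875709+2·65.316921+1/4·169.033100≈305.236753; next y=1/2·(-108.875709)+3/4·305.236753≈174.489710

0 -3 -10.500 0.000
1 -3 11.813 -7.875
2 -3 -25.195 4.922
3 -3 36.911 -16.436
4 -3 -67.211 19.466
5 -3 107.327 -40.676
6 -3 -185.273 60.157
7 -3 305.237 -108.876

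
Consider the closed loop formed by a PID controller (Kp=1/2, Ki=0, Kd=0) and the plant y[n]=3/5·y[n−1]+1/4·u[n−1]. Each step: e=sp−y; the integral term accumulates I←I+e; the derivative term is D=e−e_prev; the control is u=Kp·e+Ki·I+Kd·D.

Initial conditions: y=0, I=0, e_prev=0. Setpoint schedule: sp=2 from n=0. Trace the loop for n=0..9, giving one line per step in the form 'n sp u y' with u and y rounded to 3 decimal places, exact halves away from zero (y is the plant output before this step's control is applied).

(exact arithmetic carried between steps; '≈' marks a value shown rounded to 6 d.p. or computed from one; I and e_prev carry over from the previous line; the table rounds u and y to 3 d.p., halves away from zero)
n=0: y=0, sp=2, e=sp−y=2; I=2, D=e−e_prev=2; u=1/2·2+0·2+0·2=1; next y=3/5·0+1/4·1=0.25
n=1: y=0.25, sp=2, e=sp−y=1.75; I=3.75, D=e−e_prev=-0.25; u=1/2·1.75+0·3.75+0·(-0.25)=0.875; next y=3/5·0.25+1/4·0.875=0.36875
n=2: y=0.36875, sp=2, e=sp−y=1.63125; I=5.38125, D=e−e_prev=-0.11875; u=1/2·1.63125+0·5.38125+0·(-0.11875)=0.815625; next y=3/5·0.36875+1/4·0.815625≈0.425156
n=3: y≈0.425156, sp=2, e=sp−y≈1.574844; I≈6.956094, D=e−e_prev≈-0.056406; u=1/2·1.574844+0·6.956094+0·(-0.056406)≈0.787422; next y=3/5·0.425156+1/4·0.787422≈0.451949
n=4: y≈0.451949, sp=2, e=sp−y≈1.548051; I≈8.504145, D=e−e_prev≈-0.026793; u=1/2·1.548051+0·8.504145+0·(-0.026793)≈0.774025; next y=3/5·0.451949+1/4·0.774025≈0.464676
n=5: y≈0.464676, sp=2, e=sp−y≈1.535324; I≈10.039469, D=e−e_prev≈-0.012727; u=1/2·1.535324+0·10.039469+0·(-0.012727)≈0.767662; next y=3/5·0.464676+1/4·0.767662≈0.470721
n=6: y≈0.470721, sp=2, e=sp−y≈1.529279; I≈11.568748, D=e−e_prev≈-0.006045; u=1/2·1.529279+0·11.568748+0·(-0.006045)≈0.764639; next y=3/5·0.470721+1/4·0.764639≈0.473592
n=7: y≈0.473592, sp=2, e=sp−y≈1.526408; I≈13.095155, D=e−e_prev≈-0.002871; u=1/2·1.526408+0·13.095155+0·(-0.002871)≈0.763204; next y=3/5·0.473592+1/4·0.763204≈0.474956
n=8: y≈0.474956, sp=2, e=sp−y≈1.525044; I≈14.620199, D=e−e_prev≈-0.001364; u=1/2·1.525044+0·14.620199+0·(-0.001364)≈0.762522; next y=3/5·0.474956+1/4·0.762522≈0.475604
n=9: y≈0.475604, sp=2, e=sp−y≈1.524396; I≈16.144594, D=e−e_prev≈-0.000648; u=1/2·1.524396+0·16.144594+0·(-0.000648)≈0.762198; next y=3/5·0.475604+1/4·0.762198≈0.475912

0 2 1.000 0.000
1 2 0.875 0.250
2 2 0.816 0.369
3 2 0.787 0.425
4 2 0.774 0.452
5 2 0.768 0.465
6 2 0.765 0.471
7 2 0.763 0.474
8 2 0.763 0.475
9 2 0.762 0.476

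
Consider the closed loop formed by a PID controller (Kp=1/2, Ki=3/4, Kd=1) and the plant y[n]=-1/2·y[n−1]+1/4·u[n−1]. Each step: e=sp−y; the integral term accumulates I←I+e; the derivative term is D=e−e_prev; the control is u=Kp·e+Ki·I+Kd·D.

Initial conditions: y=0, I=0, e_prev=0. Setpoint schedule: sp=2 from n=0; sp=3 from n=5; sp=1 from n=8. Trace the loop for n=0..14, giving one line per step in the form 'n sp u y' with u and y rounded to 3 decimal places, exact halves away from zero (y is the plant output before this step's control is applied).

0 2 4.500 0.000
1 2 1.469 1.125
2 2 6.221 -0.195
3 2 2.389 1.653
4 2 8.732 -0.229
5 3 5.086 2.298
6 3 12.033 0.123
7 3 5.662 2.947
8 1 10.787 -0.058
9 1 4.312 2.726
10 1 12.575 -0.285
11 1 2.493 3.286
12 1 14.038 -1.020
13 1 -0.091 4.019
14 1 16.301 -2.033

(exact arithmetic carried between steps; '≈' marks a value shown rounded to 6 d.p. or computed from one; I and e_prev carry over from the previous line; the table rounds u and y to 3 d.p., halves away from zero)
n=0: y=0, sp=2, e=sp−y=2; I=2, D=e−e_prev=2; u=1/2·2+3/4·2+1·2=4.5; next y=-1/2·0+1/4·4.5=1.125
n=1: y=1.125, sp=2, e=sp−y=0.875; I=2.875, D=e−e_prev=-1.125; u=1/2·0.875+3/4·2.875+1·(-1.125)=1.46875; next y=-1/2·1.125+1/4·1.46875≈-0.195313
n=2: y≈-0.195313, sp=2, e=sp−y≈2.195313; I≈5.070313, D=e−e_prev≈1.320313; u=1/2·2.195313+3/4·5.070313+1·1.320313≈6.220703; next y=-1/2·(-0.195313)+1/4·6.220703≈1.652832
n=3: y≈1.652832, sp=2, e=sp−y≈0.347168; I≈5.417480, D=e−e_prev≈-1.848145; u=1/2·0.347168+3/4·5.417480+1·(-1.848145)≈2.388550; next y=-1/2·1.652832+1/4·2.388550≈-0.229279
n=4: y≈-0.229279, sp=2, e=sp−y≈2.229279; I≈7.646759, D=e−e_prev≈1.882111; u=1/2·2.229279+3/4·7.646759+1·1.882111≈8.731819; next y=-1/2·(-0.229279)+1/4·8.731819≈2.297594
n=5: y≈2.297594, sp=3, e=sp−y≈0.702406; I≈8.349165, D=e−e_prev≈-1.526873; u=1/2·0.702406+3/4·8.349165+1·(-1.526873)≈5.086204; next y=-1/2·2.297594+1/4·5.086204≈0.122754
n=6: y≈0.122754, sp=3, e=sp−y≈2.877246; I≈11.226411, D=e−e_prev≈2.174840; u=1/2·2.877246+3/4·11.226411+1·2.174840≈12.033271; next y=-1/2·0.122754+1/4·12.033271≈2.946941
n=7: y≈2.946941, sp=3, e=sp−y≈0.053059; I≈11.279470, D=e−e_prev≈-2.824187; u=1/2·0.053059+3/4·11.279470+1·(-2.824187)≈5.661945; next y=-1/2·2.946941+1/4·5.661945≈-0.057984
n=8: y≈-0.057984, sp=1, e=sp−y≈1.057984; I≈12.337454, D=e−e_prev≈1.004925; u=1/2·1.057984+3/4·12.337454+1·1.004925≈10.787008; next y=-1/2·(-0.057984)+1/4·10.787008≈2.725744
n=9: y≈2.725744, sp=1, e=sp−y≈-1.725744; I≈10.611710, D=e−e_prev≈-2.783728; u=1/2·(-1.725744)+3/4·10.611710+1·(-2.783728)≈4.312183; next y=-1/2·2.725744+1/4·4.312183≈-0.284826
n=10: y≈-0.284826, sp=1, e=sp−y≈1.284826; I≈11.896537, D=e−e_prev≈3.010570; u=1/2·1.284826+3/4·11.896537+1·3.010570≈12.575386; next y=-1/2·(-0.284826)+1/4·12.575386≈3.286260
n=11: y≈3.286260, sp=1, e=sp−y≈-2.286260; I≈9.610277, D=e−e_prev≈-3.571086; u=1/2·(-2.286260)+3/4·9.610277+1·(-3.571086)≈2.493492; next y=-1/2·3.286260+1/4·2.493492≈-1.019757
n=12: y≈-1.019757, sp=1, e=sp−y≈2.019757; I≈11.630034, D=e−e_prev≈4.306016; u=1/2·2.019757+3/4·11.630034+1·4.306016≈14.038420; next y=-1/2·(-1.019757)+1/4·14.038420≈4.019483
n=13: y≈4.019483, sp=1, e=sp−y≈-3.019483; I≈8.610550, D=e−e_prev≈-5.039240; u=1/2·(-3.019483)+3/4·8.610550+1·(-5.039240)≈-0.091069; next y=-1/2·4.019483+1/4·(-0.091069)≈-2.032509
n=14: y≈-2.032509, sp=1, e=sp−y≈3.032509; I≈11.643059, D=e−e_prev≈6.051993; u=1/2·3.032509+3/4·11.643059+1·6.051993≈16.300542; next y=-1/2·(-2.032509)+1/4·16.300542≈5.091390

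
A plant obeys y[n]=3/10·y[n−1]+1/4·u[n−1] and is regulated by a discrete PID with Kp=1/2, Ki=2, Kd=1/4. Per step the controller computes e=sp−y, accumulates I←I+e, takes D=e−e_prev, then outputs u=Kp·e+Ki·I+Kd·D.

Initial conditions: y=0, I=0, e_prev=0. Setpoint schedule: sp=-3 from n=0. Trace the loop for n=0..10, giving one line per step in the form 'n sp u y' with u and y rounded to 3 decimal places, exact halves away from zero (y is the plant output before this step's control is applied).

(exact arithmetic carried between steps; '≈' marks a value shown rounded to 6 d.p. or computed from one; I and e_prev carry over from the previous line; the table rounds u and y to 3 d.p., halves away from zero)
n=0: y=0, sp=-3, e=sp−y=-3; I=-3, D=e−e_prev=-3; u=1/2·(-3)+2·(-3)+1/4·(-3)=-8.25; next y=3/10·0+1/4·(-8.25)=-2.0625
n=1: y=-2.0625, sp=-3, e=sp−y=-0.9375; I=-3.9375, D=e−e_prev=2.0625; u=1/2·(-0.9375)+2·(-3.9375)+1/4·2.0625=-7.828125; next y=3/10·(-2.0625)+1/4·(-7.828125)≈-2.575781
n=2: y≈-2.575781, sp=-3, e=sp−y≈-0.424219; I≈-4.361719, D=e−e_prev≈0.513281; u=1/2·(-0.424219)+2·(-4.361719)+1/4·0.513281≈-8.807227; next y=3/10·(-2.575781)+1/4·(-8.807227)≈-2.974541
n=3: y≈-2.974541, sp=-3, e=sp−y≈-0.025459; I≈-4.387178, D=e−e_prev≈0.398760; u=1/2·(-0.025459)+2·(-4.387178)+1/4·0.398760≈-8.687395; next y=3/10·(-2.974541)+1/4·(-8.687395)≈-3.064211
n=4: y≈-3.064211, sp=-3, e=sp−y≈0.064211; I≈-4.322967, D=e−e_prev≈0.089670; u=1/2·0.064211+2·(-4.322967)+1/4·0.089670≈-8.591410; next y=3/10·(-3.064211)+1/4·(-8.591410)≈-3.067116
n=5: y≈-3.067116, sp=-3, e=sp−y≈0.067116; I≈-4.255851, D=e−e_prev≈0.002905; u=1/2·0.067116+2·(-4.255851)+1/4·0.002905≈-8.477417; next y=3/10·(-3.067116)+1/4·(-8.477417)≈-3.039489
n=6: y≈-3.039489, sp=-3, e=sp−y≈0.039489; I≈-4.216362, D=e−e_prev≈-0.027627; u=1/2·0.039489+2·(-4.216362)+1/4·(-0.027627)≈-8.419885; next y=3/10·(-3.039489)+1/4·(-8.419885)≈-3.016818
n=7: y≈-3.016818, sp=-3, e=sp−y≈0.016818; I≈-4.199544, D=e−e_prev≈-0.022671; u=1/2·0.016818+2·(-4.199544)+1/4·(-0.022671)≈-8.396346; next y=3/10·(-3.016818)+1/4·(-8.396346)≈-3.004132
n=8: y≈-3.004132, sp=-3, e=sp−y≈0.004132; I≈-4.195412, D=e−e_prev≈-0.012686; u=1/2·0.004132+2·(-4.195412)+1/4·(-0.012686)≈-8.391929; next y=3/10·(-3.004132)+1/4·(-8.391929)≈-2.999222
n=9: y≈-2.999222, sp=-3, e=sp−y≈-0.000778; I≈-4.196190, D=e−e_prev≈-0.004910; u=1/2·(-0.000778)+2·(-4.196190)+1/4·(-0.004910)≈-8.393996; next y=3/10·(-2.999222)+1/4·(-8.393996)≈-2.998266
n=10: y≈-2.998266, sp=-3, e=sp−y≈-0.001734; I≈-4.197924, D=e−e_prev≈-0.000956; u=1/2·(-0.001734)+2·(-4.197924)+1/4·(-0.000956)≈-8.396955; next y=3/10·(-2.998266)+1/4·(-8.396955)≈-2.998718

0 -3 -8.250 0.000
1 -3 -7.828 -2.063
2 -3 -8.807 -2.576
3 -3 -8.687 -2.975
4 -3 -8.591 -3.064
5 -3 -8.477 -3.067
6 -3 -8.420 -3.039
7 -3 -8.396 -3.017
8 -3 -8.392 -3.004
9 -3 -8.394 -2.999
10 -3 -8.397 -2.998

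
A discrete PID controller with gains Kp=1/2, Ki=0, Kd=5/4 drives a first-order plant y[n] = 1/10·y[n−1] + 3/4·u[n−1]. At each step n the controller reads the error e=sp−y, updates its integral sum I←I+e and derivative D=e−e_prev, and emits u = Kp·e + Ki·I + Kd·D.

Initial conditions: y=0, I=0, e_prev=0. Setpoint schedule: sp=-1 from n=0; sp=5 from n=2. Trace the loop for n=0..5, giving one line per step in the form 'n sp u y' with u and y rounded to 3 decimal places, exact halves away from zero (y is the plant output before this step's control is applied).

(exact arithmetic carried between steps; '≈' marks a value shown rounded to 6 d.p. or computed from one; I and e_prev carry over from the previous line; the table rounds u and y to 3 d.p., halves away from zero)
n=0: y=0, sp=-1, e=sp−y=-1; I=-1, D=e−e_prev=-1; u=1/2·(-1)+0·(-1)+5/4·(-1)=-1.75; next y=1/10·0+3/4·(-1.75)=-1.3125
n=1: y=-1.3125, sp=-1, e=sp−y=0.3125; I=-0.6875, D=e−e_prev=1.3125; u=1/2·0.3125+0·(-0.6875)+5/4·1.3125=1.796875; next y=1/10·(-1.3125)+3/4·1.796875≈1.216406
n=2: y≈1.216406, sp=5, e=sp−y≈3.783594; I≈3.096094, D=e−e_prev≈3.471094; u=1/2·3.783594+0·3.096094+5/4·3.471094≈6.230664; next y=1/10·1.216406+3/4·6.230664≈4.794639
n=3: y≈4.794639, sp=5, e=sp−y≈0.205361; I≈3.301455, D=e−e_prev≈-3.578232; u=1/2·0.205361+0·3.301455+5/4·(-3.578232)≈-4.370110; next y=1/10·4.794639+3/4·(-4.370110)≈-2.798119
n=4: y≈-2.798119, sp=5, e=sp−y≈7.798119; I≈11.099574, D=e−e_prev≈7.592757; u=1/2·7.798119+0·11.099574+5/4·7.592757≈13.390006; next y=1/10·(-2.798119)+3/4·13.390006≈9.762692
n=5: y≈9.762692, sp=5, e=sp−y≈-4.762692; I≈6.336881, D=e−e_prev≈-12.560811; u=1/2·(-4.762692)+0·6.336881+5/4·(-12.560811)≈-18.082360; next y=1/10·9.762692+3/4·(-18.082360)≈-12.585501

0 -1 -1.750 0.000
1 -1 1.797 -1.313
2 5 6.231 1.216
3 5 -4.370 4.795
4 5 13.390 -2.798
5 5 -18.082 9.763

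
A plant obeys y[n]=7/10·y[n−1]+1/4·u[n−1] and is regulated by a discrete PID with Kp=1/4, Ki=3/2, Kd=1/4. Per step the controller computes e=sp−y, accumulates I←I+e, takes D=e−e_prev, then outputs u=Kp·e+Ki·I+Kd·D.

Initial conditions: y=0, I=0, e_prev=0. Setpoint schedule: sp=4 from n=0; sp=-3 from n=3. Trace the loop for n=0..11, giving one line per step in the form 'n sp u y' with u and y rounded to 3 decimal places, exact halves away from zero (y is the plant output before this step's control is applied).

(exact arithmetic carried between steps; '≈' marks a value shown rounded to 6 d.p. or computed from one; I and e_prev carry over from the previous line; the table rounds u and y to 3 d.p., halves away from zero)
n=0: y=0, sp=4, e=sp−y=4; I=4, D=e−e_prev=4; u=1/4·4+3/2·4+1/4·4=8; next y=7/10·0+1/4·8=2
n=1: y=2, sp=4, e=sp−y=2; I=6, D=e−e_prev=-2; u=1/4·2+3/2·6+1/4·(-2)=9; next y=7/10·2+1/4·9=3.65
n=2: y=3.65, sp=4, e=sp−y=0.35; I=6.35, D=e−e_prev=-1.65; u=1/4·0.35+3/2·6.35+1/4·(-1.65)=9.2; next y=7/10·3.65+1/4·9.2=4.855
n=3: y=4.855, sp=-3, e=sp−y=-7.855; I=-1.505, D=e−e_prev=-8.205; u=1/4·(-7.855)+3/2·(-1.505)+1/4·(-8.205)=-6.2725; next y=7/10·4.855+1/4·(-6.2725)=1.830375
n=4: y=1.830375, sp=-3, e=sp−y=-4.830375; I=-6.335375, D=e−e_prev=3.024625; u=1/4·(-4.830375)+3/2·(-6.335375)+1/4·3.024625=-9.9545; next y=7/10·1.830375+1/4·(-9.9545)≈-1.207363
n=5: y≈-1.207363, sp=-3, e=sp−y≈-1.792638; I≈-8.128013, D=e−e_prev≈3.037738; u=1/4·(-1.792638)+3/2·(-8.128013)+1/4·3.037738≈-11.880744; next y=7/10·(-1.207363)+1/4·(-11.880744)≈-3.815340
n=6: y≈-3.815340, sp=-3, e=sp−y≈0.815340; I≈-7.312673, D=e−e_prev≈2.607977; u=1/4·0.815340+3/2·(-7.312673)+1/4·2.607977≈-10.11318; next y=7/10·(-3.815340)+1/4·(-10.11318)≈-5.199033
n=7: y≈-5.199033, sp=-3, e=sp−y≈2.199033; I≈-5.113640, D=e−e_prev≈1.383693; u=1/4·2.199033+3/2·(-5.113640)+1/4·1.383693≈-6.774779; next y=7/10·(-5.199033)+1/4·(-6.774779)≈-5.333018
n=8: y≈-5.333018, sp=-3, e=sp−y≈2.333018; I≈-2.780622, D=e−e_prev≈0.133985; u=1/4·2.333018+3/2·(-2.780622)+1/4·0.133985≈-3.554183; next y=7/10·(-5.333018)+1/4·(-3.554183)≈-4.621658
n=9: y≈-4.621658, sp=-3, e=sp−y≈1.621658; I≈-1.158964, D=e−e_prev≈-0.711360; u=1/4·1.621658+3/2·(-1.158964)+1/4·(-0.711360)≈-1.510872; next y=7/10·(-4.621658)+1/4·(-1.510872)≈-3.612879
n=10: y≈-3.612879, sp=-3, e=sp−y≈0.612879; I≈-0.546086, D=e−e_prev≈-1.008779; u=1/4·0.612879+3/2·(-0.546086)+1/4·(-1.008779)≈-0.918104; next y=7/10·(-3.612879)+1/4·(-0.918104)≈-2.758541
n=11: y≈-2.758541, sp=-3, e=sp−y≈-0.241459; I≈-0.787545, D=e−e_prev≈-0.854338; u=1/4·(-0.241459)+3/2·(-0.787545)+1/4·(-0.854338)≈-1.455266; next y=7/10·(-2.758541)+1/4·(-1.455266)≈-2.294795

0 4 8.000 0.000
1 4 9.000 2.000
2 4 9.200 3.650
3 -3 -6.273 4.855
4 -3 -9.955 1.830
5 -3 -11.881 -1.207
6 -3 -10.113 -3.815
7 -3 -6.775 -5.199
8 -3 -3.554 -5.333
9 -3 -1.511 -4.622
10 -3 -0.918 -3.613
11 -3 -1.455 -2.759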